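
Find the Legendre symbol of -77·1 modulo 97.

-1

By multiplicativity, (-77·1 / 97) = (-77 / 97)·(1 / 97).
First factor (-77 / 97):
(-77 / 97)
  = (20 / 97)    [-77 ≡ 20 mod 97]
  = (5 / 97)    [97 ≡ 1 mod 8 ⇒ (2 / 97)^2 = +1]
  = (97 / 5)    [QR: 5 ≡ 1 mod 4, sign kept]
  = (2 / 5)    [97 ≡ 2 mod 5]
  = -(1 / 5)    [5 ≡ 5 mod 8 ⇒ (2 / 5) = -1]
  = -1    [(1 / 5) = 1]
Second factor (1 / 97):
(1 / 97)
  = 1    [(1 / 97) = 1]
Product: (-1)·(1) = -1.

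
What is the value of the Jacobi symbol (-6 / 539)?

(-6 / 539)
  = -(6 / 539)    [539 ≡ 3 mod 4 ⇒ (-1 / 539) = -1]
  = (3 / 539)    [539 ≡ 3 mod 8 ⇒ (2 / 539) = -1]
  = -(539 / 3)    [QR: both ≡ 3 mod 4, sign flips]
  = -(2 / 3)    [539 ≡ 2 mod 3]
  = (1 / 3)    [3 ≡ 3 mod 8 ⇒ (2 / 3) = -1]
  = 1    [(1 / 3) = 1]

1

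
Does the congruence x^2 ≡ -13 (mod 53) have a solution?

Reduce the numerator: -13 ≡ 40 (mod 53), so (-13/53) = (40/53).
Factor out 2: 40 = 2^3·5. Since 53 ≡ 5 (mod 8), (2/53) = -1, and (2/53)^3 = -1. Now have -(5/53).
5 ≡ 1 (mod 4), so quadratic reciprocity gives (5/53) = (53/5). Reduce: 53 ≡ 3 (mod 5). Now have -(3/5).
5 ≡ 1 (mod 4), so quadratic reciprocity gives (3/5) = (5/3). Reduce: 5 ≡ 2 (mod 3). Now have -(2/3).
Factor out 2: 2 = 2. Since 3 ≡ 3 (mod 8), (2/3) = -1. Now have (1/3).
(1/3) = 1. Collecting the sign factors: 1.
(-13/53) = 1, and 53 is prime, so -13 is a quadratic residue mod 53.

yes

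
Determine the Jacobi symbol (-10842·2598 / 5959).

By multiplicativity, (-10842·2598 / 5959) = (-10842 / 5959)·(2598 / 5959).
First factor (-10842 / 5959):
Pull out -1: (-10842 / 5959) = (-1 / 5959)·(10842 / 5959). Since 5959 ≡ 3 (mod 4), (-1 / 5959) = -1. Now have -(10842 / 5959).
Reduce the numerator: 10842 ≡ 4883 (mod 5959), so (10842 / 5959) = (4883 / 5959).
Both 4883 ≡ 3 and 5959 ≡ 3 (mod 4), so reciprocity gives (4883 / 5959) = -(5959 / 4883). Reduce: 5959 ≡ 1076 (mod 4883). Now have (1076 / 4883).
Factor out 2: 1076 = 2^2·269. Since 4883 ≡ 3 (mod 8), (2 / 4883) = -1, and (2 / 4883)^2 = +1. Now have (269 / 4883).
269 ≡ 1 (mod 4), so quadratic reciprocity gives (269 / 4883) = (4883 / 269). Reduce: 4883 ≡ 41 (mod 269). Now have (41 / 269).
41 ≡ 1 (mod 4), so quadratic reciprocity gives (41 / 269) = (269 / 41). Reduce: 269 ≡ 23 (mod 41). Now have (23 / 41).
41 ≡ 1 (mod 4), so quadratic reciprocity gives (23 / 41) = (41 / 23). Reduce: 41 ≡ 18 (mod 23). Now have (18 / 23).
Factor out 2: 18 = 2·9. Since 23 ≡ 7 (mod 8), (2 / 23) = +1. Now have (9 / 23).
9 ≡ 1 (mod 4), so quadratic reciprocity gives (9 / 23) = (23 / 9). Reduce: 23 ≡ 5 (mod 9). Now have (5 / 9).
5 ≡ 1 (mod 4), so quadratic reciprocity gives (5 / 9) = (9 / 5). Reduce: 9 ≡ 4 (mod 5). Now have (4 / 5).
Factor out 2: 4 = 2^2. Since 5 ≡ 5 (mod 8), (2 / 5) = -1, and (2 / 5)^2 = +1. Now have (1 / 5).
(1 / 5) = 1. Collecting the sign factors: 1.
Second factor (2598 / 5959):
Factor out 2: 2598 = 2·1299. Since 5959 ≡ 7 (mod 8), (2 / 5959) = +1. Now have (1299 / 5959).
Both 1299 ≡ 3 and 5959 ≡ 3 (mod 4), so reciprocity gives (1299 / 5959) = -(5959 / 1299). Reduce: 5959 ≡ 763 (mod 1299). Now have -(763 / 1299).
Both 763 ≡ 3 and 1299 ≡ 3 (mod 4), so reciprocity gives (763 / 1299) = -(1299 / 763). Reduce: 1299 ≡ 536 (mod 763). Now have (536 / 763).
Factor out 2: 536 = 2^3·67. Since 763 ≡ 3 (mod 8), (2 / 763) = -1, and (2 / 763)^3 = -1. Now have -(67 / 763).
Both 67 ≡ 3 and 763 ≡ 3 (mod 4), so reciprocity gives (67 / 763) = -(763 / 67). Reduce: 763 ≡ 26 (mod 67). Now have (26 / 67).
Factor out 2: 26 = 2·13. Since 67 ≡ 3 (mod 8), (2 / 67) = -1. Now have -(13 / 67).
13 ≡ 1 (mod 4), so quadratic reciprocity gives (13 / 67) = (67 / 13). Reduce: 67 ≡ 2 (mod 13). Now have -(2 / 13).
Factor out 2: 2 = 2. Since 13 ≡ 5 (mod 8), (2 / 13) = -1. Now have (1 / 13).
(1 / 13) = 1. Collecting the sign factors: 1.
Product: (1)·(1) = 1.

1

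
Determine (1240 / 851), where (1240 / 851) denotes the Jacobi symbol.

(1240 / 851)
  = (389 / 851)    [1240 ≡ 389 mod 851]
  = (851 / 389)    [QR: 389 ≡ 1 mod 4, sign kept]
  = (73 / 389)    [851 ≡ 73 mod 389]
  = (389 / 73)    [QR: 73 ≡ 1 mod 4, sign kept]
  = (24 / 73)    [389 ≡ 24 mod 73]
  = (3 / 73)    [73 ≡ 1 mod 8 ⇒ (2 / 73)^3 = +1]
  = (73 / 3)    [QR: 73 ≡ 1 mod 4, sign kept]
  = (1 / 3)    [73 ≡ 1 mod 3]
  = 1    [(1 / 3) = 1]

1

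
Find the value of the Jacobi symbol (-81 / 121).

1

(-81 / 121)
  = (40 / 121)    [-81 ≡ 40 mod 121]
  = (5 / 121)    [121 ≡ 1 mod 8 ⇒ (2 / 121)^3 = +1]
  = (121 / 5)    [QR: 5 ≡ 1 mod 4, sign kept]
  = (1 / 5)    [121 ≡ 1 mod 5]
  = 1    [(1 / 5) = 1]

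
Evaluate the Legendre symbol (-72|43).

(-72|43)
  = (14|43)    [-72 ≡ 14 mod 43]
  = -(7|43)    [43 ≡ 3 mod 8 ⇒ (2|43) = -1]
  = (43|7)    [QR: both ≡ 3 mod 4, sign flips]
  = (1|7)    [43 ≡ 1 mod 7]
  = 1    [(1|7) = 1]

1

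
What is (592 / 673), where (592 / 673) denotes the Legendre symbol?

(592 / 673)
  = (37 / 673)    [673 ≡ 1 mod 8 ⇒ (2 / 673)^4 = +1]
  = (673 / 37)    [QR: 37 ≡ 1 mod 4, sign kept]
  = (7 / 37)    [673 ≡ 7 mod 37]
  = (37 / 7)    [QR: 37 ≡ 1 mod 4, sign kept]
  = (2 / 7)    [37 ≡ 2 mod 7]
  = (1 / 7)    [7 ≡ 7 mod 8 ⇒ (2 / 7) = +1]
  = 1    [(1 / 7) = 1]

1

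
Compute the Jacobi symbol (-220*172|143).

0

By multiplicativity, (-220·172|143) = (-220|143)·(172|143).
First factor (-220|143):
Reduce the numerator: -220 ≡ 66 (mod 143), so (-220|143) = (66|143).
Factor out 2: 66 = 2·33. Since 143 ≡ 7 (mod 8), (2|143) = +1. Now have (33|143).
33 ≡ 1 (mod 4), so quadratic reciprocity gives (33|143) = (143|33). Reduce: 143 ≡ 11 (mod 33). Now have (11|33).
33 ≡ 1 (mod 4), so quadratic reciprocity gives (11|33) = (33|11). Reduce: 33 ≡ 0 (mod 11). Now have (0|11).
The numerator is now 0 with denominator 11 > 1: the symbol is 0.
Second factor (172|143):
Reduce the numerator: 172 ≡ 29 (mod 143), so (172|143) = (29|143).
29 ≡ 1 (mod 4), so quadratic reciprocity gives (29|143) = (143|29). Reduce: 143 ≡ 27 (mod 29). Now have (27|29).
29 ≡ 1 (mod 4), so quadratic reciprocity gives (27|29) = (29|27). Reduce: 29 ≡ 2 (mod 27). Now have (2|27).
Factor out 2: 2 = 2. Since 27 ≡ 3 (mod 8), (2|27) = -1. Now have -(1|27).
(1|27) = 1. Collecting the sign factors: -1.
Product: (0)·(-1) = 0.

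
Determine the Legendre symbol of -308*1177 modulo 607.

-1

By multiplicativity, (-308·1177 / 607) = (-308 / 607)·(1177 / 607).
First factor (-308 / 607):
(-308 / 607)
  = (299 / 607)    [-308 ≡ 299 mod 607]
  = -(607 / 299)    [QR: both ≡ 3 mod 4, sign flips]
  = -(9 / 299)    [607 ≡ 9 mod 299]
  = -(299 / 9)    [QR: 9 ≡ 1 mod 4, sign kept]
  = -(2 / 9)    [299 ≡ 2 mod 9]
  = -(1 / 9)    [9 ≡ 1 mod 8 ⇒ (2 / 9) = +1]
  = -1    [(1 / 9) = 1]
Second factor (1177 / 607):
(1177 / 607)
  = (570 / 607)    [1177 ≡ 570 mod 607]
  = (285 / 607)    [607 ≡ 7 mod 8 ⇒ (2 / 607) = +1]
  = (607 / 285)    [QR: 285 ≡ 1 mod 4, sign kept]
  = (37 / 285)    [607 ≡ 37 mod 285]
  = (285 / 37)    [QR: 37 ≡ 1 mod 4, sign kept]
  = (26 / 37)    [285 ≡ 26 mod 37]
  = -(13 / 37)    [37 ≡ 5 mod 8 ⇒ (2 / 37) = -1]
  = -(37 / 13)    [QR: 13 ≡ 1 mod 4, sign kept]
  = -(11 / 13)    [37 ≡ 11 mod 13]
  = -(13 / 11)    [QR: 13 ≡ 1 mod 4, sign kept]
  = -(2 / 11)    [13 ≡ 2 mod 11]
  = (1 / 11)    [11 ≡ 3 mod 8 ⇒ (2 / 11) = -1]
  = 1    [(1 / 11) = 1]
Product: (-1)·(1) = -1.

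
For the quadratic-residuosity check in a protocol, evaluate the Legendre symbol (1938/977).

1

(1938/977)
  = (961/977)    [1938 ≡ 961 mod 977]
  = (977/961)    [QR: 961 ≡ 1 mod 4, sign kept]
  = (16/961)    [977 ≡ 16 mod 961]
  = (1/961)    [961 ≡ 1 mod 8 ⇒ (2/961)^4 = +1]
  = 1    [(1/961) = 1]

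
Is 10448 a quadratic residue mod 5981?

no

(10448|5981)
  = (4467|5981)    [10448 ≡ 4467 mod 5981]
  = (5981|4467)    [QR: 5981 ≡ 1 mod 4, sign kept]
  = (1514|4467)    [5981 ≡ 1514 mod 4467]
  = -(757|4467)    [4467 ≡ 3 mod 8 ⇒ (2|4467) = -1]
  = -(4467|757)    [QR: 757 ≡ 1 mod 4, sign kept]
  = -(682|757)    [4467 ≡ 682 mod 757]
  = (341|757)    [757 ≡ 5 mod 8 ⇒ (2|757) = -1]
  = (757|341)    [QR: 341 ≡ 1 mod 4, sign kept]
  = (75|341)    [757 ≡ 75 mod 341]
  = (341|75)    [QR: 341 ≡ 1 mod 4, sign kept]
  = (41|75)    [341 ≡ 41 mod 75]
  = (75|41)    [QR: 41 ≡ 1 mod 4, sign kept]
  = (34|41)    [75 ≡ 34 mod 41]
  = (17|41)    [41 ≡ 1 mod 8 ⇒ (2|41) = +1]
  = (41|17)    [QR: 17 ≡ 1 mod 4, sign kept]
  = (7|17)    [41 ≡ 7 mod 17]
  = (17|7)    [QR: 17 ≡ 1 mod 4, sign kept]
  = (3|7)    [17 ≡ 3 mod 7]
  = -(7|3)    [QR: both ≡ 3 mod 4, sign flips]
  = -(1|3)    [7 ≡ 1 mod 3]
  = -1    [(1|3) = 1]
The Legendre symbol is -1, so x^2 ≡ 10448 (mod 5981) has no solution.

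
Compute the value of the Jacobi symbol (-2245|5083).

Reduce the numerator: -2245 ≡ 2838 (mod 5083), so (-2245|5083) = (2838|5083).
Factor out 2: 2838 = 2·1419. Since 5083 ≡ 3 (mod 8), (2|5083) = -1. Now have -(1419|5083).
Both 1419 ≡ 3 and 5083 ≡ 3 (mod 4), so reciprocity gives (1419|5083) = -(5083|1419). Reduce: 5083 ≡ 826 (mod 1419). Now have (826|1419).
Factor out 2: 826 = 2·413. Since 1419 ≡ 3 (mod 8), (2|1419) = -1. Now have -(413|1419).
413 ≡ 1 (mod 4), so quadratic reciprocity gives (413|1419) = (1419|413). Reduce: 1419 ≡ 180 (mod 413). Now have -(180|413).
Factor out 2: 180 = 2^2·45. Since 413 ≡ 5 (mod 8), (2|413) = -1, and (2|413)^2 = +1. Now have -(45|413).
45 ≡ 1 (mod 4), so quadratic reciprocity gives (45|413) = (413|45). Reduce: 413 ≡ 8 (mod 45). Now have -(8|45).
Factor out 2: 8 = 2^3. Since 45 ≡ 5 (mod 8), (2|45) = -1, and (2|45)^3 = -1. Now have (1|45).
(1|45) = 1. Collecting the sign factors: 1.

1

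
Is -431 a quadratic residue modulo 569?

(-431|569)
  = (431|569)    [569 ≡ 1 mod 4 ⇒ (-1|569) = +1]
  = (569|431)    [QR: 569 ≡ 1 mod 4, sign kept]
  = (138|431)    [569 ≡ 138 mod 431]
  = (69|431)    [431 ≡ 7 mod 8 ⇒ (2|431) = +1]
  = (431|69)    [QR: 69 ≡ 1 mod 4, sign kept]
  = (17|69)    [431 ≡ 17 mod 69]
  = (69|17)    [QR: 17 ≡ 1 mod 4, sign kept]
  = (1|17)    [69 ≡ 1 mod 17]
  = 1    [(1|17) = 1]
The Legendre symbol is 1, so x^2 ≡ -431 (mod 569) has solution.

yes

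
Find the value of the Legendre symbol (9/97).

(9/97)
  = (97/9)    [QR: 9 ≡ 1 mod 4, sign kept]
  = (7/9)    [97 ≡ 7 mod 9]
  = (9/7)    [QR: 9 ≡ 1 mod 4, sign kept]
  = (2/7)    [9 ≡ 2 mod 7]
  = (1/7)    [7 ≡ 7 mod 8 ⇒ (2/7) = +1]
  = 1    [(1/7) = 1]

1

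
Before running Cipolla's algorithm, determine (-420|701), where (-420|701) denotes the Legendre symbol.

Pull out -1: (-420|701) = (-1|701)·(420|701). Since 701 ≡ 1 (mod 4), (-1|701) = +1. Now have (420|701).
Factor out 2: 420 = 2^2·105. Since 701 ≡ 5 (mod 8), (2|701) = -1, and (2|701)^2 = +1. Now have (105|701).
105 ≡ 1 (mod 4), so quadratic reciprocity gives (105|701) = (701|105). Reduce: 701 ≡ 71 (mod 105). Now have (71|105).
105 ≡ 1 (mod 4), so quadratic reciprocity gives (71|105) = (105|71). Reduce: 105 ≡ 34 (mod 71). Now have (34|71).
Factor out 2: 34 = 2·17. Since 71 ≡ 7 (mod 8), (2|71) = +1. Now have (17|71).
17 ≡ 1 (mod 4), so quadratic reciprocity gives (17|71) = (71|17). Reduce: 71 ≡ 3 (mod 17). Now have (3|17).
17 ≡ 1 (mod 4), so quadratic reciprocity gives (3|17) = (17|3). Reduce: 17 ≡ 2 (mod 3). Now have (2|3).
Factor out 2: 2 = 2. Since 3 ≡ 3 (mod 8), (2|3) = -1. Now have -(1|3).
(1|3) = 1. Collecting the sign factors: -1.

-1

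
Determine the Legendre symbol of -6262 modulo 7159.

1

Pull out -1: (-6262 / 7159) = (-1 / 7159)·(6262 / 7159). Since 7159 ≡ 3 (mod 4), (-1 / 7159) = -1. Now have -(6262 / 7159).
Factor out 2: 6262 = 2·3131. Since 7159 ≡ 7 (mod 8), (2 / 7159) = +1. Now have -(3131 / 7159).
Both 3131 ≡ 3 and 7159 ≡ 3 (mod 4), so reciprocity gives (3131 / 7159) = -(7159 / 3131). Reduce: 7159 ≡ 897 (mod 3131). Now have (897 / 3131).
897 ≡ 1 (mod 4), so quadratic reciprocity gives (897 / 3131) = (3131 / 897). Reduce: 3131 ≡ 440 (mod 897). Now have (440 / 897).
Factor out 2: 440 = 2^3·55. Since 897 ≡ 1 (mod 8), (2 / 897) = +1, and (2 / 897)^3 = +1. Now have (55 / 897).
897 ≡ 1 (mod 4), so quadratic reciprocity gives (55 / 897) = (897 / 55). Reduce: 897 ≡ 17 (mod 55). Now have (17 / 55).
17 ≡ 1 (mod 4), so quadratic reciprocity gives (17 / 55) = (55 / 17). Reduce: 55 ≡ 4 (mod 17). Now have (4 / 17).
Factor out 2: 4 = 2^2. Since 17 ≡ 1 (mod 8), (2 / 17) = +1, and (2 / 17)^2 = +1. Now have (1 / 17).
(1 / 17) = 1. Collecting the sign factors: 1.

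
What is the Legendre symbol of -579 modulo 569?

(-579/569)
  = (579/569)    [569 ≡ 1 mod 4 ⇒ (-1/569) = +1]
  = (10/569)    [579 ≡ 10 mod 569]
  = (5/569)    [569 ≡ 1 mod 8 ⇒ (2/569) = +1]
  = (569/5)    [QR: 5 ≡ 1 mod 4, sign kept]
  = (4/5)    [569 ≡ 4 mod 5]
  = (1/5)    [5 ≡ 5 mod 8 ⇒ (2/5)^2 = +1]
  = 1    [(1/5) = 1]

1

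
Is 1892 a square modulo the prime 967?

no

Reduce the numerator: 1892 ≡ 925 (mod 967), so (1892/967) = (925/967).
925 ≡ 1 (mod 4), so quadratic reciprocity gives (925/967) = (967/925). Reduce: 967 ≡ 42 (mod 925). Now have (42/925).
Factor out 2: 42 = 2·21. Since 925 ≡ 5 (mod 8), (2/925) = -1. Now have -(21/925).
21 ≡ 1 (mod 4), so quadratic reciprocity gives (21/925) = (925/21). Reduce: 925 ≡ 1 (mod 21). Now have -(1/21).
(1/21) = 1. Collecting the sign factors: -1.
(1892/967) = -1, and 967 is prime, so 1892 is not a quadratic residue mod 967.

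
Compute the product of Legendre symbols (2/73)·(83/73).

-1

By multiplicativity, (2·83/73) = (2/73)·(83/73).
First factor (2/73):
Factor out 2: 2 = 2. Since 73 ≡ 1 (mod 8), (2/73) = +1. Now have (1/73).
(1/73) = 1. Collecting the sign factors: 1.
Second factor (83/73):
Reduce the numerator: 83 ≡ 10 (mod 73), so (83/73) = (10/73).
Factor out 2: 10 = 2·5. Since 73 ≡ 1 (mod 8), (2/73) = +1. Now have (5/73).
5 ≡ 1 (mod 4), so quadratic reciprocity gives (5/73) = (73/5). Reduce: 73 ≡ 3 (mod 5). Now have (3/5).
5 ≡ 1 (mod 4), so quadratic reciprocity gives (3/5) = (5/3). Reduce: 5 ≡ 2 (mod 3). Now have (2/3).
Factor out 2: 2 = 2. Since 3 ≡ 3 (mod 8), (2/3) = -1. Now have -(1/3).
(1/3) = 1. Collecting the sign factors: -1.
Product: (1)·(-1) = -1.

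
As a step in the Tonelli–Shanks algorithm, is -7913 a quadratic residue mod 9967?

(-7913/9967)
  = -(7913/9967)    [9967 ≡ 3 mod 4 ⇒ (-1/9967) = -1]
  = -(9967/7913)    [QR: 7913 ≡ 1 mod 4, sign kept]
  = -(2054/7913)    [9967 ≡ 2054 mod 7913]
  = -(1027/7913)    [7913 ≡ 1 mod 8 ⇒ (2/7913) = +1]
  = -(7913/1027)    [QR: 7913 ≡ 1 mod 4, sign kept]
  = -(724/1027)    [7913 ≡ 724 mod 1027]
  = -(181/1027)    [1027 ≡ 3 mod 8 ⇒ (2/1027)^2 = +1]
  = -(1027/181)    [QR: 181 ≡ 1 mod 4, sign kept]
  = -(122/181)    [1027 ≡ 122 mod 181]
  = (61/181)    [181 ≡ 5 mod 8 ⇒ (2/181) = -1]
  = (181/61)    [QR: 61 ≡ 1 mod 4, sign kept]
  = (59/61)    [181 ≡ 59 mod 61]
  = (61/59)    [QR: 61 ≡ 1 mod 4, sign kept]
  = (2/59)    [61 ≡ 2 mod 59]
  = -(1/59)    [59 ≡ 3 mod 8 ⇒ (2/59) = -1]
  = -1    [(1/59) = 1]
The Legendre symbol is -1, so x^2 ≡ -7913 (mod 9967) has no solution.

no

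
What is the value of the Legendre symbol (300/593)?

(300/593)
  = (75/593)    [593 ≡ 1 mod 8 ⇒ (2/593)^2 = +1]
  = (593/75)    [QR: 593 ≡ 1 mod 4, sign kept]
  = (68/75)    [593 ≡ 68 mod 75]
  = (17/75)    [75 ≡ 3 mod 8 ⇒ (2/75)^2 = +1]
  = (75/17)    [QR: 17 ≡ 1 mod 4, sign kept]
  = (7/17)    [75 ≡ 7 mod 17]
  = (17/7)    [QR: 17 ≡ 1 mod 4, sign kept]
  = (3/7)    [17 ≡ 3 mod 7]
  = -(7/3)    [QR: both ≡ 3 mod 4, sign flips]
  = -(1/3)    [7 ≡ 1 mod 3]
  = -1    [(1/3) = 1]

-1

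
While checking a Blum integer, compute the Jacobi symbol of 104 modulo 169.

0

Factor out 2: 104 = 2^3·13. Since 169 ≡ 1 (mod 8), (2/169) = +1, and (2/169)^3 = +1. Now have (13/169).
13 ≡ 1 (mod 4), so quadratic reciprocity gives (13/169) = (169/13). Reduce: 169 ≡ 0 (mod 13). Now have (0/13).
The numerator is now 0 with denominator 13 > 1: the symbol is 0.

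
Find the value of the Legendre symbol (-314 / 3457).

(-314 / 3457)
  = (3143 / 3457)    [-314 ≡ 3143 mod 3457]
  = (3457 / 3143)    [QR: 3457 ≡ 1 mod 4, sign kept]
  = (314 / 3143)    [3457 ≡ 314 mod 3143]
  = (157 / 3143)    [3143 ≡ 7 mod 8 ⇒ (2 / 3143) = +1]
  = (3143 / 157)    [QR: 157 ≡ 1 mod 4, sign kept]
  = (3 / 157)    [3143 ≡ 3 mod 157]
  = (157 / 3)    [QR: 157 ≡ 1 mod 4, sign kept]
  = (1 / 3)    [157 ≡ 1 mod 3]
  = 1    [(1 / 3) = 1]

1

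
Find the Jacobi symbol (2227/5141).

5141 ≡ 1 (mod 4), so quadratic reciprocity gives (2227/5141) = (5141/2227). Reduce: 5141 ≡ 687 (mod 2227). Now have (687/2227).
Both 687 ≡ 3 and 2227 ≡ 3 (mod 4), so reciprocity gives (687/2227) = -(2227/687). Reduce: 2227 ≡ 166 (mod 687). Now have -(166/687).
Factor out 2: 166 = 2·83. Since 687 ≡ 7 (mod 8), (2/687) = +1. Now have -(83/687).
Both 83 ≡ 3 and 687 ≡ 3 (mod 4), so reciprocity gives (83/687) = -(687/83). Reduce: 687 ≡ 23 (mod 83). Now have (23/83).
Both 23 ≡ 3 and 83 ≡ 3 (mod 4), so reciprocity gives (23/83) = -(83/23). Reduce: 83 ≡ 14 (mod 23). Now have -(14/23).
Factor out 2: 14 = 2·7. Since 23 ≡ 7 (mod 8), (2/23) = +1. Now have -(7/23).
Both 7 ≡ 3 and 23 ≡ 3 (mod 4), so reciprocity gives (7/23) = -(23/7). Reduce: 23 ≡ 2 (mod 7). Now have (2/7).
Factor out 2: 2 = 2. Since 7 ≡ 7 (mod 8), (2/7) = +1. Now have (1/7).
(1/7) = 1. Collecting the sign factors: 1.

1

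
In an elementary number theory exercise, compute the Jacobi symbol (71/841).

841 ≡ 1 (mod 4), so quadratic reciprocity gives (71/841) = (841/71). Reduce: 841 ≡ 60 (mod 71). Now have (60/71).
Factor out 2: 60 = 2^2·15. Since 71 ≡ 7 (mod 8), (2/71) = +1, and (2/71)^2 = +1. Now have (15/71).
Both 15 ≡ 3 and 71 ≡ 3 (mod 4), so reciprocity gives (15/71) = -(71/15). Reduce: 71 ≡ 11 (mod 15). Now have -(11/15).
Both 11 ≡ 3 and 15 ≡ 3 (mod 4), so reciprocity gives (11/15) = -(15/11). Reduce: 15 ≡ 4 (mod 11). Now have (4/11).
Factor out 2: 4 = 2^2. Since 11 ≡ 3 (mod 8), (2/11) = -1, and (2/11)^2 = +1. Now have (1/11).
(1/11) = 1. Collecting the sign factors: 1.

1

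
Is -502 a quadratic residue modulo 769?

(-502/769)
  = (267/769)    [-502 ≡ 267 mod 769]
  = (769/267)    [QR: 769 ≡ 1 mod 4, sign kept]
  = (235/267)    [769 ≡ 235 mod 267]
  = -(267/235)    [QR: both ≡ 3 mod 4, sign flips]
  = -(32/235)    [267 ≡ 32 mod 235]
  = (1/235)    [235 ≡ 3 mod 8 ⇒ (2/235)^5 = -1]
  = 1    [(1/235) = 1]
The Legendre symbol is 1, so x^2 ≡ -502 (mod 769) has solution.

yes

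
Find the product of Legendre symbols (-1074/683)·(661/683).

1

By multiplicativity, (-1074·661/683) = (-1074/683)·(661/683).
First factor (-1074/683):
(-1074/683)
  = -(1074/683)    [683 ≡ 3 mod 4 ⇒ (-1/683) = -1]
  = -(391/683)    [1074 ≡ 391 mod 683]
  = (683/391)    [QR: both ≡ 3 mod 4, sign flips]
  = (292/391)    [683 ≡ 292 mod 391]
  = (73/391)    [391 ≡ 7 mod 8 ⇒ (2/391)^2 = +1]
  = (391/73)    [QR: 73 ≡ 1 mod 4, sign kept]
  = (26/73)    [391 ≡ 26 mod 73]
  = (13/73)    [73 ≡ 1 mod 8 ⇒ (2/73) = +1]
  = (73/13)    [QR: 13 ≡ 1 mod 4, sign kept]
  = (8/13)    [73 ≡ 8 mod 13]
  = -(1/13)    [13 ≡ 5 mod 8 ⇒ (2/13)^3 = -1]
  = -1    [(1/13) = 1]
Second factor (661/683):
(661/683)
  = (683/661)    [QR: 661 ≡ 1 mod 4, sign kept]
  = (22/661)    [683 ≡ 22 mod 661]
  = -(11/661)    [661 ≡ 5 mod 8 ⇒ (2/661) = -1]
  = -(661/11)    [QR: 661 ≡ 1 mod 4, sign kept]
  = -(1/11)    [661 ≡ 1 mod 11]
  = -1    [(1/11) = 1]
Product: (-1)·(-1) = 1.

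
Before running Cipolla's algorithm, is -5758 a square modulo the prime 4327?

Reduce the numerator: -5758 ≡ 2896 (mod 4327), so (-5758/4327) = (2896/4327).
Factor out 2: 2896 = 2^4·181. Since 4327 ≡ 7 (mod 8), (2/4327) = +1, and (2/4327)^4 = +1. Now have (181/4327).
181 ≡ 1 (mod 4), so quadratic reciprocity gives (181/4327) = (4327/181). Reduce: 4327 ≡ 164 (mod 181). Now have (164/181).
Factor out 2: 164 = 2^2·41. Since 181 ≡ 5 (mod 8), (2/181) = -1, and (2/181)^2 = +1. Now have (41/181).
41 ≡ 1 (mod 4), so quadratic reciprocity gives (41/181) = (181/41). Reduce: 181 ≡ 17 (mod 41). Now have (17/41).
17 ≡ 1 (mod 4), so quadratic reciprocity gives (17/41) = (41/17). Reduce: 41 ≡ 7 (mod 17). Now have (7/17).
17 ≡ 1 (mod 4), so quadratic reciprocity gives (7/17) = (17/7). Reduce: 17 ≡ 3 (mod 7). Now have (3/7).
Both 3 ≡ 3 and 7 ≡ 3 (mod 4), so reciprocity gives (3/7) = -(7/3). Reduce: 7 ≡ 1 (mod 3). Now have -(1/3).
(1/3) = 1. Collecting the sign factors: -1.
The Legendre symbol is -1, so x^2 ≡ -5758 (mod 4327) has no solution.

no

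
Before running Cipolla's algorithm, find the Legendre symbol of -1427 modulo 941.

1

(-1427|941)
  = (455|941)    [-1427 ≡ 455 mod 941]
  = (941|455)    [QR: 941 ≡ 1 mod 4, sign kept]
  = (31|455)    [941 ≡ 31 mod 455]
  = -(455|31)    [QR: both ≡ 3 mod 4, sign flips]
  = -(21|31)    [455 ≡ 21 mod 31]
  = -(31|21)    [QR: 21 ≡ 1 mod 4, sign kept]
  = -(10|21)    [31 ≡ 10 mod 21]
  = (5|21)    [21 ≡ 5 mod 8 ⇒ (2|21) = -1]
  = (21|5)    [QR: 5 ≡ 1 mod 4, sign kept]
  = (1|5)    [21 ≡ 1 mod 5]
  = 1    [(1|5) = 1]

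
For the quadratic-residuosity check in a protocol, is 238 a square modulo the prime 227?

yes

Reduce the numerator: 238 ≡ 11 (mod 227), so (238/227) = (11/227).
Both 11 ≡ 3 and 227 ≡ 3 (mod 4), so reciprocity gives (11/227) = -(227/11). Reduce: 227 ≡ 7 (mod 11). Now have -(7/11).
Both 7 ≡ 3 and 11 ≡ 3 (mod 4), so reciprocity gives (7/11) = -(11/7). Reduce: 11 ≡ 4 (mod 7). Now have (4/7).
Factor out 2: 4 = 2^2. Since 7 ≡ 7 (mod 8), (2/7) = +1, and (2/7)^2 = +1. Now have (1/7).
(1/7) = 1. Collecting the sign factors: 1.
(238/227) = 1, and 227 is prime, so 238 is a quadratic residue mod 227.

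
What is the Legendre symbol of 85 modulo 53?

-1

Reduce the numerator: 85 ≡ 32 (mod 53), so (85 / 53) = (32 / 53).
Factor out 2: 32 = 2^5. Since 53 ≡ 5 (mod 8), (2 / 53) = -1, and (2 / 53)^5 = -1. Now have -(1 / 53).
(1 / 53) = 1. Collecting the sign factors: -1.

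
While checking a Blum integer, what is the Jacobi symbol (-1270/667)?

1

Pull out -1: (-1270/667) = (-1/667)·(1270/667). Since 667 ≡ 3 (mod 4), (-1/667) = -1. Now have -(1270/667).
Reduce the numerator: 1270 ≡ 603 (mod 667), so (1270/667) = (603/667).
Both 603 ≡ 3 and 667 ≡ 3 (mod 4), so reciprocity gives (603/667) = -(667/603). Reduce: 667 ≡ 64 (mod 603). Now have (64/603).
Factor out 2: 64 = 2^6. Since 603 ≡ 3 (mod 8), (2/603) = -1, and (2/603)^6 = +1. Now have (1/603).
(1/603) = 1. Collecting the sign factors: 1.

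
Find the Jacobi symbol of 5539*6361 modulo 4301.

1

By multiplicativity, (5539·6361|4301) = (5539|4301)·(6361|4301).
First factor (5539|4301):
(5539|4301)
  = (1238|4301)    [5539 ≡ 1238 mod 4301]
  = -(619|4301)    [4301 ≡ 5 mod 8 ⇒ (2|4301) = -1]
  = -(4301|619)    [QR: 4301 ≡ 1 mod 4, sign kept]
  = -(587|619)    [4301 ≡ 587 mod 619]
  = (619|587)    [QR: both ≡ 3 mod 4, sign flips]
  = (32|587)    [619 ≡ 32 mod 587]
  = -(1|587)    [587 ≡ 3 mod 8 ⇒ (2|587)^5 = -1]
  = -1    [(1|587) = 1]
Second factor (6361|4301):
(6361|4301)
  = (2060|4301)    [6361 ≡ 2060 mod 4301]
  = (515|4301)    [4301 ≡ 5 mod 8 ⇒ (2|4301)^2 = +1]
  = (4301|515)    [QR: 4301 ≡ 1 mod 4, sign kept]
  = (181|515)    [4301 ≡ 181 mod 515]
  = (515|181)    [QR: 181 ≡ 1 mod 4, sign kept]
  = (153|181)    [515 ≡ 153 mod 181]
  = (181|153)    [QR: 153 ≡ 1 mod 4, sign kept]
  = (28|153)    [181 ≡ 28 mod 153]
  = (7|153)    [153 ≡ 1 mod 8 ⇒ (2|153)^2 = +1]
  = (153|7)    [QR: 153 ≡ 1 mod 4, sign kept]
  = (6|7)    [153 ≡ 6 mod 7]
  = (3|7)    [7 ≡ 7 mod 8 ⇒ (2|7) = +1]
  = -(7|3)    [QR: both ≡ 3 mod 4, sign flips]
  = -(1|3)    [7 ≡ 1 mod 3]
  = -1    [(1|3) = 1]
Product: (-1)·(-1) = 1.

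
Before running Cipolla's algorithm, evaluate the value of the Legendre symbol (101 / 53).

Reduce the numerator: 101 ≡ 48 (mod 53), so (101 / 53) = (48 / 53).
Factor out 2: 48 = 2^4·3. Since 53 ≡ 5 (mod 8), (2 / 53) = -1, and (2 / 53)^4 = +1. Now have (3 / 53).
53 ≡ 1 (mod 4), so quadratic reciprocity gives (3 / 53) = (53 / 3). Reduce: 53 ≡ 2 (mod 3). Now have (2 / 3).
Factor out 2: 2 = 2. Since 3 ≡ 3 (mod 8), (2 / 3) = -1. Now have -(1 / 3).
(1 / 3) = 1. Collecting the sign factors: -1.

-1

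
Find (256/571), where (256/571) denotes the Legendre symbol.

1

(256/571)
  = (1/571)    [571 ≡ 3 mod 8 ⇒ (2/571)^8 = +1]
  = 1    [(1/571) = 1]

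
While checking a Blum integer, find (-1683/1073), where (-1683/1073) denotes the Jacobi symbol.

(-1683/1073)
  = (1683/1073)    [1073 ≡ 1 mod 4 ⇒ (-1/1073) = +1]
  = (610/1073)    [1683 ≡ 610 mod 1073]
  = (305/1073)    [1073 ≡ 1 mod 8 ⇒ (2/1073) = +1]
  = (1073/305)    [QR: 305 ≡ 1 mod 4, sign kept]
  = (158/305)    [1073 ≡ 158 mod 305]
  = (79/305)    [305 ≡ 1 mod 8 ⇒ (2/305) = +1]
  = (305/79)    [QR: 305 ≡ 1 mod 4, sign kept]
  = (68/79)    [305 ≡ 68 mod 79]
  = (17/79)    [79 ≡ 7 mod 8 ⇒ (2/79)^2 = +1]
  = (79/17)    [QR: 17 ≡ 1 mod 4, sign kept]
  = (11/17)    [79 ≡ 11 mod 17]
  = (17/11)    [QR: 17 ≡ 1 mod 4, sign kept]
  = (6/11)    [17 ≡ 6 mod 11]
  = -(3/11)    [11 ≡ 3 mod 8 ⇒ (2/11) = -1]
  = (11/3)    [QR: both ≡ 3 mod 4, sign flips]
  = (2/3)    [11 ≡ 2 mod 3]
  = -(1/3)    [3 ≡ 3 mod 8 ⇒ (2/3) = -1]
  = -1    [(1/3) = 1]

-1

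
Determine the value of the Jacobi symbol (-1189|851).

1

Pull out -1: (-1189|851) = (-1|851)·(1189|851). Since 851 ≡ 3 (mod 4), (-1|851) = -1. Now have -(1189|851).
Reduce the numerator: 1189 ≡ 338 (mod 851), so (1189|851) = (338|851).
Factor out 2: 338 = 2·169. Since 851 ≡ 3 (mod 8), (2|851) = -1. Now have (169|851).
169 ≡ 1 (mod 4), so quadratic reciprocity gives (169|851) = (851|169). Reduce: 851 ≡ 6 (mod 169). Now have (6|169).
Factor out 2: 6 = 2·3. Since 169 ≡ 1 (mod 8), (2|169) = +1. Now have (3|169).
169 ≡ 1 (mod 4), so quadratic reciprocity gives (3|169) = (169|3). Reduce: 169 ≡ 1 (mod 3). Now have (1|3).
(1|3) = 1. Collecting the sign factors: 1.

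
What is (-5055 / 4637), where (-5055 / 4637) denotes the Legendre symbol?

1

(-5055 / 4637)
  = (4219 / 4637)    [-5055 ≡ 4219 mod 4637]
  = (4637 / 4219)    [QR: 4637 ≡ 1 mod 4, sign kept]
  = (418 / 4219)    [4637 ≡ 418 mod 4219]
  = -(209 / 4219)    [4219 ≡ 3 mod 8 ⇒ (2 / 4219) = -1]
  = -(4219 / 209)    [QR: 209 ≡ 1 mod 4, sign kept]
  = -(39 / 209)    [4219 ≡ 39 mod 209]
  = -(209 / 39)    [QR: 209 ≡ 1 mod 4, sign kept]
  = -(14 / 39)    [209 ≡ 14 mod 39]
  = -(7 / 39)    [39 ≡ 7 mod 8 ⇒ (2 / 39) = +1]
  = (39 / 7)    [QR: both ≡ 3 mod 4, sign flips]
  = (4 / 7)    [39 ≡ 4 mod 7]
  = (1 / 7)    [7 ≡ 7 mod 8 ⇒ (2 / 7)^2 = +1]
  = 1    [(1 / 7) = 1]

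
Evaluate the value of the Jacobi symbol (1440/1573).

Factor out 2: 1440 = 2^5·45. Since 1573 ≡ 5 (mod 8), (2/1573) = -1, and (2/1573)^5 = -1. Now have -(45/1573).
45 ≡ 1 (mod 4), so quadratic reciprocity gives (45/1573) = (1573/45). Reduce: 1573 ≡ 43 (mod 45). Now have -(43/45).
45 ≡ 1 (mod 4), so quadratic reciprocity gives (43/45) = (45/43). Reduce: 45 ≡ 2 (mod 43). Now have -(2/43).
Factor out 2: 2 = 2. Since 43 ≡ 3 (mod 8), (2/43) = -1. Now have (1/43).
(1/43) = 1. Collecting the sign factors: 1.

1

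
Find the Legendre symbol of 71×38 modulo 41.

1

By multiplicativity, (71·38 / 41) = (71 / 41)·(38 / 41).
First factor (71 / 41):
Reduce the numerator: 71 ≡ 30 (mod 41), so (71 / 41) = (30 / 41).
Factor out 2: 30 = 2·15. Since 41 ≡ 1 (mod 8), (2 / 41) = +1. Now have (15 / 41).
41 ≡ 1 (mod 4), so quadratic reciprocity gives (15 / 41) = (41 / 15). Reduce: 41 ≡ 11 (mod 15). Now have (11 / 15).
Both 11 ≡ 3 and 15 ≡ 3 (mod 4), so reciprocity gives (11 / 15) = -(15 / 11). Reduce: 15 ≡ 4 (mod 11). Now have -(4 / 11).
Factor out 2: 4 = 2^2. Since 11 ≡ 3 (mod 8), (2 / 11) = -1, and (2 / 11)^2 = +1. Now have -(1 / 11).
(1 / 11) = 1. Collecting the sign factors: -1.
Second factor (38 / 41):
Factor out 2: 38 = 2·19. Since 41 ≡ 1 (mod 8), (2 / 41) = +1. Now have (19 / 41).
41 ≡ 1 (mod 4), so quadratic reciprocity gives (19 / 41) = (41 / 19). Reduce: 41 ≡ 3 (mod 19). Now have (3 / 19).
Both 3 ≡ 3 and 19 ≡ 3 (mod 4), so reciprocity gives (3 / 19) = -(19 / 3). Reduce: 19 ≡ 1 (mod 3). Now have -(1 / 3).
(1 / 3) = 1. Collecting the sign factors: -1.
Product: (-1)·(-1) = 1.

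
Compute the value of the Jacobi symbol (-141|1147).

1

(-141|1147)
  = (1006|1147)    [-141 ≡ 1006 mod 1147]
  = -(503|1147)    [1147 ≡ 3 mod 8 ⇒ (2|1147) = -1]
  = (1147|503)    [QR: both ≡ 3 mod 4, sign flips]
  = (141|503)    [1147 ≡ 141 mod 503]
  = (503|141)    [QR: 141 ≡ 1 mod 4, sign kept]
  = (80|141)    [503 ≡ 80 mod 141]
  = (5|141)    [141 ≡ 5 mod 8 ⇒ (2|141)^4 = +1]
  = (141|5)    [QR: 5 ≡ 1 mod 4, sign kept]
  = (1|5)    [141 ≡ 1 mod 5]
  = 1    [(1|5) = 1]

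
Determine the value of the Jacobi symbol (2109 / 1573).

1

Reduce the numerator: 2109 ≡ 536 (mod 1573), so (2109 / 1573) = (536 / 1573).
Factor out 2: 536 = 2^3·67. Since 1573 ≡ 5 (mod 8), (2 / 1573) = -1, and (2 / 1573)^3 = -1. Now have -(67 / 1573).
1573 ≡ 1 (mod 4), so quadratic reciprocity gives (67 / 1573) = (1573 / 67). Reduce: 1573 ≡ 32 (mod 67). Now have -(32 / 67).
Factor out 2: 32 = 2^5. Since 67 ≡ 3 (mod 8), (2 / 67) = -1, and (2 / 67)^5 = -1. Now have (1 / 67).
(1 / 67) = 1. Collecting the sign factors: 1.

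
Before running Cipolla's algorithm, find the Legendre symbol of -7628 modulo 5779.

Reduce the numerator: -7628 ≡ 3930 (mod 5779), so (-7628/5779) = (3930/5779).
Factor out 2: 3930 = 2·1965. Since 5779 ≡ 3 (mod 8), (2/5779) = -1. Now have -(1965/5779).
1965 ≡ 1 (mod 4), so quadratic reciprocity gives (1965/5779) = (5779/1965). Reduce: 5779 ≡ 1849 (mod 1965). Now have -(1849/1965).
1849 ≡ 1 (mod 4), so quadratic reciprocity gives (1849/1965) = (1965/1849). Reduce: 1965 ≡ 116 (mod 1849). Now have -(116/1849).
Factor out 2: 116 = 2^2·29. Since 1849 ≡ 1 (mod 8), (2/1849) = +1, and (2/1849)^2 = +1. Now have -(29/1849).
29 ≡ 1 (mod 4), so quadratic reciprocity gives (29/1849) = (1849/29). Reduce: 1849 ≡ 22 (mod 29). Now have -(22/29).
Factor out 2: 22 = 2·11. Since 29 ≡ 5 (mod 8), (2/29) = -1. Now have (11/29).
29 ≡ 1 (mod 4), so quadratic reciprocity gives (11/29) = (29/11). Reduce: 29 ≡ 7 (mod 11). Now have (7/11).
Both 7 ≡ 3 and 11 ≡ 3 (mod 4), so reciprocity gives (7/11) = -(11/7). Reduce: 11 ≡ 4 (mod 7). Now have -(4/7).
Factor out 2: 4 = 2^2. Since 7 ≡ 7 (mod 8), (2/7) = +1, and (2/7)^2 = +1. Now have -(1/7).
(1/7) = 1. Collecting the sign factors: -1.

-1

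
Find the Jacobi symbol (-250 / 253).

1

Reduce the numerator: -250 ≡ 3 (mod 253), so (-250 / 253) = (3 / 253).
253 ≡ 1 (mod 4), so quadratic reciprocity gives (3 / 253) = (253 / 3). Reduce: 253 ≡ 1 (mod 3). Now have (1 / 3).
(1 / 3) = 1. Collecting the sign factors: 1.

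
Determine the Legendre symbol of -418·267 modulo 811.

By multiplicativity, (-418·267/811) = (-418/811)·(267/811).
First factor (-418/811):
Pull out -1: (-418/811) = (-1/811)·(418/811). Since 811 ≡ 3 (mod 4), (-1/811) = -1. Now have -(418/811).
Factor out 2: 418 = 2·209. Since 811 ≡ 3 (mod 8), (2/811) = -1. Now have (209/811).
209 ≡ 1 (mod 4), so quadratic reciprocity gives (209/811) = (811/209). Reduce: 811 ≡ 184 (mod 209). Now have (184/209).
Factor out 2: 184 = 2^3·23. Since 209 ≡ 1 (mod 8), (2/209) = +1, and (2/209)^3 = +1. Now have (23/209).
209 ≡ 1 (mod 4), so quadratic reciprocity gives (23/209) = (209/23). Reduce: 209 ≡ 2 (mod 23). Now have (2/23).
Factor out 2: 2 = 2. Since 23 ≡ 7 (mod 8), (2/23) = +1. Now have (1/23).
(1/23) = 1. Collecting the sign factors: 1.
Second factor (267/811):
Both 267 ≡ 3 and 811 ≡ 3 (mod 4), so reciprocity gives (267/811) = -(811/267). Reduce: 811 ≡ 10 (mod 267). Now have -(10/267).
Factor out 2: 10 = 2·5. Since 267 ≡ 3 (mod 8), (2/267) = -1. Now have (5/267).
5 ≡ 1 (mod 4), so quadratic reciprocity gives (5/267) = (267/5). Reduce: 267 ≡ 2 (mod 5). Now have (2/5).
Factor out 2: 2 = 2. Since 5 ≡ 5 (mod 8), (2/5) = -1. Now have -(1/5).
(1/5) = 1. Collecting the sign factors: -1.
Product: (1)·(-1) = -1.

-1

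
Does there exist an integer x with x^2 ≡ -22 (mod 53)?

(-22/53)
  = (31/53)    [-22 ≡ 31 mod 53]
  = (53/31)    [QR: 53 ≡ 1 mod 4, sign kept]
  = (22/31)    [53 ≡ 22 mod 31]
  = (11/31)    [31 ≡ 7 mod 8 ⇒ (2/31) = +1]
  = -(31/11)    [QR: both ≡ 3 mod 4, sign flips]
  = -(9/11)    [31 ≡ 9 mod 11]
  = -(11/9)    [QR: 9 ≡ 1 mod 4, sign kept]
  = -(2/9)    [11 ≡ 2 mod 9]
  = -(1/9)    [9 ≡ 1 mod 8 ⇒ (2/9) = +1]
  = -1    [(1/9) = 1]
The Legendre symbol is -1, so x^2 ≡ -22 (mod 53) has no solution.

no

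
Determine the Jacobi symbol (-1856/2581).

(-1856/2581)
  = (725/2581)    [-1856 ≡ 725 mod 2581]
  = (2581/725)    [QR: 725 ≡ 1 mod 4, sign kept]
  = (406/725)    [2581 ≡ 406 mod 725]
  = -(203/725)    [725 ≡ 5 mod 8 ⇒ (2/725) = -1]
  = -(725/203)    [QR: 725 ≡ 1 mod 4, sign kept]
  = -(116/203)    [725 ≡ 116 mod 203]
  = -(29/203)    [203 ≡ 3 mod 8 ⇒ (2/203)^2 = +1]
  = -(203/29)    [QR: 29 ≡ 1 mod 4, sign kept]
  = -(0/29)    [203 ≡ 0 mod 29]
  = 0    [numerator 0, gcd > 1]

0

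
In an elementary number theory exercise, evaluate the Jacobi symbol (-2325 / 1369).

1

(-2325 / 1369)
  = (413 / 1369)    [-2325 ≡ 413 mod 1369]
  = (1369 / 413)    [QR: 413 ≡ 1 mod 4, sign kept]
  = (130 / 413)    [1369 ≡ 130 mod 413]
  = -(65 / 413)    [413 ≡ 5 mod 8 ⇒ (2 / 413) = -1]
  = -(413 / 65)    [QR: 65 ≡ 1 mod 4, sign kept]
  = -(23 / 65)    [413 ≡ 23 mod 65]
  = -(65 / 23)    [QR: 65 ≡ 1 mod 4, sign kept]
  = -(19 / 23)    [65 ≡ 19 mod 23]
  = (23 / 19)    [QR: both ≡ 3 mod 4, sign flips]
  = (4 / 19)    [23 ≡ 4 mod 19]
  = (1 / 19)    [19 ≡ 3 mod 8 ⇒ (2 / 19)^2 = +1]
  = 1    [(1 / 19) = 1]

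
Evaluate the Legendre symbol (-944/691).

-1

Pull out -1: (-944/691) = (-1/691)·(944/691). Since 691 ≡ 3 (mod 4), (-1/691) = -1. Now have -(944/691).
Reduce the numerator: 944 ≡ 253 (mod 691), so (944/691) = (253/691).
253 ≡ 1 (mod 4), so quadratic reciprocity gives (253/691) = (691/253). Reduce: 691 ≡ 185 (mod 253). Now have -(185/253).
185 ≡ 1 (mod 4), so quadratic reciprocity gives (185/253) = (253/185). Reduce: 253 ≡ 68 (mod 185). Now have -(68/185).
Factor out 2: 68 = 2^2·17. Since 185 ≡ 1 (mod 8), (2/185) = +1, and (2/185)^2 = +1. Now have -(17/185).
17 ≡ 1 (mod 4), so quadratic reciprocity gives (17/185) = (185/17). Reduce: 185 ≡ 15 (mod 17). Now have -(15/17).
17 ≡ 1 (mod 4), so quadratic reciprocity gives (15/17) = (17/15). Reduce: 17 ≡ 2 (mod 15). Now have -(2/15).
Factor out 2: 2 = 2. Since 15 ≡ 7 (mod 8), (2/15) = +1. Now have -(1/15).
(1/15) = 1. Collecting the sign factors: -1.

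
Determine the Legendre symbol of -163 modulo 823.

Reduce the numerator: -163 ≡ 660 (mod 823), so (-163 / 823) = (660 / 823).
Factor out 2: 660 = 2^2·165. Since 823 ≡ 7 (mod 8), (2 / 823) = +1, and (2 / 823)^2 = +1. Now have (165 / 823).
165 ≡ 1 (mod 4), so quadratic reciprocity gives (165 / 823) = (823 / 165). Reduce: 823 ≡ 163 (mod 165). Now have (163 / 165).
165 ≡ 1 (mod 4), so quadratic reciprocity gives (163 / 165) = (165 / 163). Reduce: 165 ≡ 2 (mod 163). Now have (2 / 163).
Factor out 2: 2 = 2. Since 163 ≡ 3 (mod 8), (2 / 163) = -1. Now have -(1 / 163).
(1 / 163) = 1. Collecting the sign factors: -1.

-1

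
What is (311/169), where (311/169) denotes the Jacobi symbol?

1

Reduce the numerator: 311 ≡ 142 (mod 169), so (311/169) = (142/169).
Factor out 2: 142 = 2·71. Since 169 ≡ 1 (mod 8), (2/169) = +1. Now have (71/169).
169 ≡ 1 (mod 4), so quadratic reciprocity gives (71/169) = (169/71). Reduce: 169 ≡ 27 (mod 71). Now have (27/71).
Both 27 ≡ 3 and 71 ≡ 3 (mod 4), so reciprocity gives (27/71) = -(71/27). Reduce: 71 ≡ 17 (mod 27). Now have -(17/27).
17 ≡ 1 (mod 4), so quadratic reciprocity gives (17/27) = (27/17). Reduce: 27 ≡ 10 (mod 17). Now have -(10/17).
Factor out 2: 10 = 2·5. Since 17 ≡ 1 (mod 8), (2/17) = +1. Now have -(5/17).
5 ≡ 1 (mod 4), so quadratic reciprocity gives (5/17) = (17/5). Reduce: 17 ≡ 2 (mod 5). Now have -(2/5).
Factor out 2: 2 = 2. Since 5 ≡ 5 (mod 8), (2/5) = -1. Now have (1/5).
(1/5) = 1. Collecting the sign factors: 1.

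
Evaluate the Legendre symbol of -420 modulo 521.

1

Pull out -1: (-420/521) = (-1/521)·(420/521). Since 521 ≡ 1 (mod 4), (-1/521) = +1. Now have (420/521).
Factor out 2: 420 = 2^2·105. Since 521 ≡ 1 (mod 8), (2/521) = +1, and (2/521)^2 = +1. Now have (105/521).
105 ≡ 1 (mod 4), so quadratic reciprocity gives (105/521) = (521/105). Reduce: 521 ≡ 101 (mod 105). Now have (101/105).
101 ≡ 1 (mod 4), so quadratic reciprocity gives (101/105) = (105/101). Reduce: 105 ≡ 4 (mod 101). Now have (4/101).
Factor out 2: 4 = 2^2. Since 101 ≡ 5 (mod 8), (2/101) = -1, and (2/101)^2 = +1. Now have (1/101).
(1/101) = 1. Collecting the sign factors: 1.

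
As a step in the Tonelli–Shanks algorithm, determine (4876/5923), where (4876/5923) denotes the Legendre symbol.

-1

Factor out 2: 4876 = 2^2·1219. Since 5923 ≡ 3 (mod 8), (2/5923) = -1, and (2/5923)^2 = +1. Now have (1219/5923).
Both 1219 ≡ 3 and 5923 ≡ 3 (mod 4), so reciprocity gives (1219/5923) = -(5923/1219). Reduce: 5923 ≡ 1047 (mod 1219). Now have -(1047/1219).
Both 1047 ≡ 3 and 1219 ≡ 3 (mod 4), so reciprocity gives (1047/1219) = -(1219/1047). Reduce: 1219 ≡ 172 (mod 1047). Now have (172/1047).
Factor out 2: 172 = 2^2·43. Since 1047 ≡ 7 (mod 8), (2/1047) = +1, and (2/1047)^2 = +1. Now have (43/1047).
Both 43 ≡ 3 and 1047 ≡ 3 (mod 4), so reciprocity gives (43/1047) = -(1047/43). Reduce: 1047 ≡ 15 (mod 43). Now have -(15/43).
Both 15 ≡ 3 and 43 ≡ 3 (mod 4), so reciprocity gives (15/43) = -(43/15). Reduce: 43 ≡ 13 (mod 15). Now have (13/15).
13 ≡ 1 (mod 4), so quadratic reciprocity gives (13/15) = (15/13). Reduce: 15 ≡ 2 (mod 13). Now have (2/13).
Factor out 2: 2 = 2. Since 13 ≡ 5 (mod 8), (2/13) = -1. Now have -(1/13).
(1/13) = 1. Collecting the sign factors: -1.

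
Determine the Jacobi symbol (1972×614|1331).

1

By multiplicativity, (1972·614|1331) = (1972|1331)·(614|1331).
First factor (1972|1331):
Reduce the numerator: 1972 ≡ 641 (mod 1331), so (1972|1331) = (641|1331).
641 ≡ 1 (mod 4), so quadratic reciprocity gives (641|1331) = (1331|641). Reduce: 1331 ≡ 49 (mod 641). Now have (49|641).
49 ≡ 1 (mod 4), so quadratic reciprocity gives (49|641) = (641|49). Reduce: 641 ≡ 4 (mod 49). Now have (4|49).
Factor out 2: 4 = 2^2. Since 49 ≡ 1 (mod 8), (2|49) = +1, and (2|49)^2 = +1. Now have (1|49).
(1|49) = 1. Collecting the sign factors: 1.
Second factor (614|1331):
Factor out 2: 614 = 2·307. Since 1331 ≡ 3 (mod 8), (2|1331) = -1. Now have -(307|1331).
Both 307 ≡ 3 and 1331 ≡ 3 (mod 4), so reciprocity gives (307|1331) = -(1331|307). Reduce: 1331 ≡ 103 (mod 307). Now have (103|307).
Both 103 ≡ 3 and 307 ≡ 3 (mod 4), so reciprocity gives (103|307) = -(307|103). Reduce: 307 ≡ 101 (mod 103). Now have -(101|103).
101 ≡ 1 (mod 4), so quadratic reciprocity gives (101|103) = (103|101). Reduce: 103 ≡ 2 (mod 101). Now have -(2|101).
Factor out 2: 2 = 2. Since 101 ≡ 5 (mod 8), (2|101) = -1. Now have (1|101).
(1|101) = 1. Collecting the sign factors: 1.
Product: (1)·(1) = 1.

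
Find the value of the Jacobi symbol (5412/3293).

(5412/3293)
  = (2119/3293)    [5412 ≡ 2119 mod 3293]
  = (3293/2119)    [QR: 3293 ≡ 1 mod 4, sign kept]
  = (1174/2119)    [3293 ≡ 1174 mod 2119]
  = (587/2119)    [2119 ≡ 7 mod 8 ⇒ (2/2119) = +1]
  = -(2119/587)    [QR: both ≡ 3 mod 4, sign flips]
  = -(358/587)    [2119 ≡ 358 mod 587]
  = (179/587)    [587 ≡ 3 mod 8 ⇒ (2/587) = -1]
  = -(587/179)    [QR: both ≡ 3 mod 4, sign flips]
  = -(50/179)    [587 ≡ 50 mod 179]
  = (25/179)    [179 ≡ 3 mod 8 ⇒ (2/179) = -1]
  = (179/25)    [QR: 25 ≡ 1 mod 4, sign kept]
  = (4/25)    [179 ≡ 4 mod 25]
  = (1/25)    [25 ≡ 1 mod 8 ⇒ (2/25)^2 = +1]
  = 1    [(1/25) = 1]

1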